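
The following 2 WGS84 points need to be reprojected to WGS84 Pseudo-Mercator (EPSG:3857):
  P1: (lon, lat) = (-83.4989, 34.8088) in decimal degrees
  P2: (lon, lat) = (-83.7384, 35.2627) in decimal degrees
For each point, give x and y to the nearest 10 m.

Web Mercator: x = R·λ, y = R·ln tan(π/4+φ/2), R = 6378137 m.
P1 (34.8088°, -83.4989°) → (-9295055.030, 4137928.089) m.
P2 (35.2627°, -83.7384°) → (-9321716.048, 4199638.579) m.

P1: x -9295060 m, y 4137930 m; P2: x -9321720 m, y 4199640 m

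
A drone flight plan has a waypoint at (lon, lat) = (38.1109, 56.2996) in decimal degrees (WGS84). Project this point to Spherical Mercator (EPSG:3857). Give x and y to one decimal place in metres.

Web Mercator is spherical with R = a = 6378137 m.
x = R·λ = 6378137 × 0.665160686 = 4242485.982 m.
y = R·ln tan(π/4 + φ/2) = 6378137 × 1.194438156 = 7618290.200 m.

x 4242486.0 m, y 7618290.2 m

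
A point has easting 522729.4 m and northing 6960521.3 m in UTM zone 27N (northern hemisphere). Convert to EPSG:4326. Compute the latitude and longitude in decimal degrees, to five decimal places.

Zone 27N: λ₀ = -21°, k₀ = 0.9996, false easting 500000 m.
Meridian distance M = (N − FN)/k₀ = 6963306.6 m.
Inverse transverse Mercator on WGS84 gives φ = 62.77429975°, λ = -20.55470020°.

lat 62.77430°, lon -20.55470°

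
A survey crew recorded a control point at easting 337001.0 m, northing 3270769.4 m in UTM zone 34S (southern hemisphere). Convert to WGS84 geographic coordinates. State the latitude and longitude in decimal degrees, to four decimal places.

Zone 34S: λ₀ = 21°, k₀ = 0.9996, false easting 500000 m, false northing 10000000 m.
Meridian distance M = (N − FN)/k₀ = -6731923.4 m.
Inverse transverse Mercator on WGS84 gives φ = -60.66550032°, λ = 18.01689968°.

lat -60.6655°, lon 18.0169°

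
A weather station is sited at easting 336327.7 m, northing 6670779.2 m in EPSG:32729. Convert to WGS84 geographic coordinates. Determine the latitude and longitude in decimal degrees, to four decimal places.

lat -30.0832°, lon -10.6983°

Zone 29S: λ₀ = -9°, k₀ = 0.9996, false easting 500000 m, false northing 10000000 m.
Meridian distance M = (N − FN)/k₀ = -3330553.0 m.
Inverse transverse Mercator on WGS84 gives φ = -30.08320028°, λ = -10.69829989°.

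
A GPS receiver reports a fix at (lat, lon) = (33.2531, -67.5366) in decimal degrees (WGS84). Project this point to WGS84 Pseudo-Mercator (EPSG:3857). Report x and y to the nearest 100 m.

x -7518100 m, y 3928900 m

Web Mercator is spherical with R = a = 6378137 m.
x = R·λ = 6378137 × -1.178736036 = -7518139.922 m.
y = R·ln tan(π/4 + φ/2) = 6378137 × 0.616002313 = 3928947.144 m.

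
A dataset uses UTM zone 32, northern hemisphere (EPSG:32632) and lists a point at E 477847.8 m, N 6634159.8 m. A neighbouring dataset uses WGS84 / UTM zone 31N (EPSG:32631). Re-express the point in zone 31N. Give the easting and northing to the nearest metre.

E 813835 m, N 6647382 m

UTM 32N → geographic: φ = 59.84450008°, λ = 8.60470037°.
UTM 31N (λ₀ = 3°) forward: E = 813834.605 m, N = 6647382.071 m.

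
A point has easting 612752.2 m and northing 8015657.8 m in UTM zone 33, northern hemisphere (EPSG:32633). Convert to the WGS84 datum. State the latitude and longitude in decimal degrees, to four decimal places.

Zone 33N: λ₀ = 15°, k₀ = 0.9996, false easting 500000 m.
Meridian distance M = (N − FN)/k₀ = 8018865.3 m.
Inverse transverse Mercator on WGS84 gives φ = 72.21180021°, λ = 18.30820026°.

lat 72.2118°, lon 18.3082°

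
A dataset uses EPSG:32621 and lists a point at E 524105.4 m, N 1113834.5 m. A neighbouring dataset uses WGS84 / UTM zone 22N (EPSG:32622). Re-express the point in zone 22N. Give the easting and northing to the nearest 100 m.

E -134300 m, N 1119400 m

UTM 21N → geographic: φ = 10.07610008°, λ = -56.78000033°.
UTM 22N (λ₀ = -51°) forward: E = -134331.677 m, N = 1119438.456 m.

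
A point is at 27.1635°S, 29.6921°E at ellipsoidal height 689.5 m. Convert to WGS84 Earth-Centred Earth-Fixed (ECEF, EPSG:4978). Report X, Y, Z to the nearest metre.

X 4933565 m, Y 2813154 m, Z -2894661 m

WGS84: a = 6378137 m, e² = 0.006694380; N(φ) = a/√(1−e²sin²φ) = 6382591.202 m.
X = (N+h)·cosφ·cosλ = 4933565.176 m; Y = (N+h)·cosφ·sinλ = 2813154.406 m; Z = (N(1−e²)+h)·sinφ = -2894660.594 m.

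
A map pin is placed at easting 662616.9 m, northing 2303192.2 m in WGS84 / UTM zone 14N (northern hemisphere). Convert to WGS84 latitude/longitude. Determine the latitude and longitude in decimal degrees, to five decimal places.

Zone 14N: λ₀ = -99°, k₀ = 0.9996, false easting 500000 m.
Meridian distance M = (N − FN)/k₀ = 2304113.8 m.
Inverse transverse Mercator on WGS84 gives φ = 20.82159964°, λ = -97.43730023°.

lat 20.82160°, lon -97.43730°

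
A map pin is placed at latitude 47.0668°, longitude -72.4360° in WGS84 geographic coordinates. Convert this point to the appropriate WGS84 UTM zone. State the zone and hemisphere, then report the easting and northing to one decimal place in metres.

Zone 18N: E 694681.9 m, N 5215777.7 m

Longitude -72.4360° lies in the 6° band [-78°, -72°), giving zone 18; latitude is north of the equator, so 18N.
Zone 18 central meridian λ₀ = 6×18 − 183 = -75°; Δλ = +2.5640°.
Transverse Mercator on WGS84 with k₀ = 0.9996 gives E = 694681.883 m, N = 5215777.688 m.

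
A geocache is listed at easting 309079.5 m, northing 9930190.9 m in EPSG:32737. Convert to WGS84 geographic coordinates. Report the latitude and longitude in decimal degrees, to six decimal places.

Zone 37S: λ₀ = 39°, k₀ = 0.9996, false easting 500000 m, false northing 10000000 m.
Meridian distance M = (N − FN)/k₀ = -69837.0 m.
Inverse transverse Mercator on WGS84 gives φ = -0.63129957°, λ = 37.28440029°.

lat -0.631300°, lon 37.284400°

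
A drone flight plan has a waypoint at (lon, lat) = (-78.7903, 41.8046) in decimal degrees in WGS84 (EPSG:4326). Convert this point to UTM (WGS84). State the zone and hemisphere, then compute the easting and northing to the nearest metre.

Longitude -78.7903° lies in the 6° band [-84°, -78°), giving zone 17; latitude is north of the equator, so 17N.
Zone 17 central meridian λ₀ = 6×17 − 183 = -81°; Δλ = +2.2097°.
Transverse Mercator on WGS84 with k₀ = 0.9996 gives E = 683566.041 m, N = 4630441.752 m.

Zone 17N: E 683566 m, N 4630442 m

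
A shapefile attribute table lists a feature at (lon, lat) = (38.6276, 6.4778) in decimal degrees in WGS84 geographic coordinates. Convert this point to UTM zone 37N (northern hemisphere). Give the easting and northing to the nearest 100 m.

E 458800 m, N 716000 m

Zone 37 central meridian λ₀ = 6×37 − 183 = 39°; Δλ = -0.3724°.
Transverse Mercator on WGS84 with k₀ = 0.9996 gives E = 458823.725 m, N = 716037.187 m.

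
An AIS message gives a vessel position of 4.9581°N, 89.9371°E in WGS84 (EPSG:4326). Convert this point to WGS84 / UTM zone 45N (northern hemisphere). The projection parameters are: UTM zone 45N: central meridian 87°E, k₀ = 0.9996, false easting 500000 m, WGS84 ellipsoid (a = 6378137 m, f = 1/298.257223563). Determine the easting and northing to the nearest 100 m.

Zone 45 central meridian λ₀ = 6×45 − 183 = 87°; Δλ = +2.9371°.
Transverse Mercator on WGS84 with k₀ = 0.9996 gives E = 825752.423 m, N = 548754.830 m.

E 825800 m, N 548800 m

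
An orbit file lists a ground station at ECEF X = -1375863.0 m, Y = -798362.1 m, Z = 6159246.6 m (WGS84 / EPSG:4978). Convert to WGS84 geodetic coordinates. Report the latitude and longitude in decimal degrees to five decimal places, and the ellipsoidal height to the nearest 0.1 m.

lat 75.61180°, lon -149.87500°, h 3261.0 m

λ = atan2(Y, X) = -149.87500157°; p = √(X²+Y²) = 1590717.1 m.
Bowring's method on WGS84 (a = 6378137 m, b = 6356752.314 m) gives φ = 75.61179993°, h = 3260.973 m.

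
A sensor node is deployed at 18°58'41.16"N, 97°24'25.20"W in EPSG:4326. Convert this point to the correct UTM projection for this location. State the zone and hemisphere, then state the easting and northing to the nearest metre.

Zone 14N: E 667702 m, N 2099163 m

Longitude -97.4070° lies in the 6° band [-102°, -96°), giving zone 14; latitude is north of the equator, so 14N.
Zone 14 central meridian λ₀ = 6×14 − 183 = -99°; Δλ = +1.5930°.
Transverse Mercator on WGS84 with k₀ = 0.9996 gives E = 667702.153 m, N = 2099162.567 m.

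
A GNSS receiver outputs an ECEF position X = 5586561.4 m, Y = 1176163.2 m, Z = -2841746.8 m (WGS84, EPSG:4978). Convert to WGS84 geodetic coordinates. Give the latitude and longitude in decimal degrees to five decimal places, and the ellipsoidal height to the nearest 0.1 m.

λ = atan2(Y, X) = 11.88910008°; p = √(X²+Y²) = 5709030.4 m.
Bowring's method on WGS84 (a = 6378137 m, b = 6356752.314 m) gives φ = -26.61620006°, h = 3316.559 m.

lat -26.61620°, lon 11.88910°, h 3316.6 m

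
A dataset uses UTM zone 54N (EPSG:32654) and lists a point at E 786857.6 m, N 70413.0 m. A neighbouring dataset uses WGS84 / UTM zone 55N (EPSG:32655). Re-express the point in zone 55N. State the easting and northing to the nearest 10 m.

E 118920 m, N 70470 m

UTM 54N → geographic: φ = 0.63639960°, λ = 143.57719965°.
UTM 55N (λ₀ = 147°) forward: E = 118923.152 m, N = 70467.848 m.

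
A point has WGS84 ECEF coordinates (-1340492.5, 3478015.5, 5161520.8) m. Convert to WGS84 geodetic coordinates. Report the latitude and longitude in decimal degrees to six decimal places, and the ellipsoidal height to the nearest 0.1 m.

lat 54.347401°, lon 111.077600°, h 2637.5 m

λ = atan2(Y, X) = 111.07759967°; p = √(X²+Y²) = 3727400.2 m.
Bowring's method on WGS84 (a = 6378137 m, b = 6356752.314 m) gives φ = 54.34740065°, h = 2637.501 m.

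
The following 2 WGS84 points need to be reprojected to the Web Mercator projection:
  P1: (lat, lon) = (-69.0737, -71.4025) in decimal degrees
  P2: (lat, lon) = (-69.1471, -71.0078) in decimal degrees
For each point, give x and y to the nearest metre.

Web Mercator: x = R·λ, y = R·ln tan(π/4+φ/2), R = 6378137 m.
P1 (-69.0737°, -71.4025°) → (-7948489.941, -10773718.344) m.
P2 (-69.1471°, -71.0078°) → (-7904552.138, -10796633.606) m.

P1: x -7948490 m, y -10773718 m; P2: x -7904552 m, y -10796634 m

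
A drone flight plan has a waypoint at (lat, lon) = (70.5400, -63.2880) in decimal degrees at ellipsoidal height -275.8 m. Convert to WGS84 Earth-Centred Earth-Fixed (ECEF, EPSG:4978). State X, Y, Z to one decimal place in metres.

WGS84: a = 6378137 m, e² = 0.006694380; N(φ) = a/√(1−e²sin²φ) = 6397201.508 m.
X = (N+h)·cosφ·cosλ = 957954.767 m; Y = (N+h)·cosφ·sinλ = -1903687.670 m; Z = (N(1−e²)+h)·sinφ = 5991117.992 m.

X 957954.8 m, Y -1903687.7 m, Z 5991118.0 m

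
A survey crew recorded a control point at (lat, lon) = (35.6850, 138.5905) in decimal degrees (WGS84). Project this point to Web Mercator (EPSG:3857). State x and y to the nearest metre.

Web Mercator is spherical with R = a = 6378137 m.
x = R·λ = 6378137 × 2.418860537 = 15427823.889 m.
y = R·ln tan(π/4 + φ/2) = 6378137 × 0.667493341 = 4257363.976 m.

x 15427824 m, y 4257364 m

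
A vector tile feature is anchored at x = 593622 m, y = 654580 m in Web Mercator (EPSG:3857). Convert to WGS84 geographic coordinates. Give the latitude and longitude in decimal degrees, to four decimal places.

lat 5.8699°, lon 5.3326°

R = 6378137 m. λ = x/R = 5.33259716°.
φ = 2·arctan(exp(y/R)) − 90° = 2·arctan(1.10808) − 90° = 5.86989695°.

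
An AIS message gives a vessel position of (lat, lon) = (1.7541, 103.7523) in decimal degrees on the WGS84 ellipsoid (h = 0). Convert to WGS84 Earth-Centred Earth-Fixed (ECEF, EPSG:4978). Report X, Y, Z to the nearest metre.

WGS84: a = 6378137 m, e² = 0.006694380; N(φ) = a/√(1−e²sin²φ) = 6378157.003 m.
X = (N+h)·cosφ·cosλ = -1515536.127 m; Y = (N+h)·cosφ·sinλ = 6192408.260 m; Z = (N(1−e²)+h)·sinφ = 193928.648 m.

X -1515536 m, Y 6192408 m, Z 193929 m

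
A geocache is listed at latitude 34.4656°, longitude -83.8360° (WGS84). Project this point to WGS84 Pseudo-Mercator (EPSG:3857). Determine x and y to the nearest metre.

Web Mercator is spherical with R = a = 6378137 m.
x = R·λ = 6378137 × -1.463214232 = -9332580.830 m.
y = R·ln tan(π/4 + φ/2) = 6378137 × 0.641487223 = 4091493.392 m.

x -9332581 m, y 4091493 m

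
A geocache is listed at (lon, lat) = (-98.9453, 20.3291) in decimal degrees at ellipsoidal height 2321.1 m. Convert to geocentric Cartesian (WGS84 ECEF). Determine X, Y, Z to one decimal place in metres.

WGS84: a = 6378137 m, e² = 0.006694380; N(φ) = a/√(1−e²sin²φ) = 6380715.262 m.
X = (N+h)·cosφ·cosλ = -930686.887 m; Y = (N+h)·cosφ·sinλ = -5912654.025 m; Z = (N(1−e²)+h)·sinφ = 2202703.444 m.

X -930686.9 m, Y -5912654.0 m, Z 2202703.4 m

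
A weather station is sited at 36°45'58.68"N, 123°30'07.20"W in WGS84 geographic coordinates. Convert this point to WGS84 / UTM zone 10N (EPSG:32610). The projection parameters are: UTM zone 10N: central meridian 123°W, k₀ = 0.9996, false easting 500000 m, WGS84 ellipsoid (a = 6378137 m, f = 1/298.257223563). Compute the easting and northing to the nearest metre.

Zone 10 central meridian λ₀ = 6×10 − 183 = -123°; Δλ = -0.5020°.
Transverse Mercator on WGS84 with k₀ = 0.9996 gives E = 455197.525 m, N = 4069065.260 m.

E 455198 m, N 4069065 m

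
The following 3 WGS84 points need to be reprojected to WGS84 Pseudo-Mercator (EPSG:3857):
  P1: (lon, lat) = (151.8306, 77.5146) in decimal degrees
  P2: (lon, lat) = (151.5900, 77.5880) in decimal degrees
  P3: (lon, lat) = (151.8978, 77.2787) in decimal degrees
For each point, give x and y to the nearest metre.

P1: x 16901705 m, y 14113835 m; P2: x 16874922 m, y 14151740 m; P3: x 16909186 m, y 13993483 m

Web Mercator: x = R·λ, y = R·ln tan(π/4+φ/2), R = 6378137 m.
P1 (77.5146°, 151.8306°) → (16901705.079, 14113835.417) m.
P2 (77.5880°, 151.5900°) → (16874921.609, 14151739.803) m.
P3 (77.2787°, 151.8978°) → (16909185.749, 13993482.565) m.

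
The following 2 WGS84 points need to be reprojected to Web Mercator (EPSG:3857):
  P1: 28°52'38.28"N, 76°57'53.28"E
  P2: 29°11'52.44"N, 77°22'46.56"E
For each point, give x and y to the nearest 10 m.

P1: x 8567680 m, y 3360040 m; P2: x 8613860 m, y 3400860 m

Web Mercator: x = R·λ, y = R·ln tan(π/4+φ/2), R = 6378137 m.
P1 (28.8773°, 76.9648°) → (8567682.345, 3360038.324) m.
P2 (29.1979°, 77.3796°) → (8613857.670, 3400858.464) m.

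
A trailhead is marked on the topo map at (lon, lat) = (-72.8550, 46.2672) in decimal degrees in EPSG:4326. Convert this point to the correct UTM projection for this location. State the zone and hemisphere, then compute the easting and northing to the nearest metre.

Zone 18N: E 665289 m, N 5125972 m

Longitude -72.8550° lies in the 6° band [-78°, -72°), giving zone 18; latitude is north of the equator, so 18N.
Zone 18 central meridian λ₀ = 6×18 − 183 = -75°; Δλ = +2.1450°.
Transverse Mercator on WGS84 with k₀ = 0.9996 gives E = 665289.345 m, N = 5125972.087 m.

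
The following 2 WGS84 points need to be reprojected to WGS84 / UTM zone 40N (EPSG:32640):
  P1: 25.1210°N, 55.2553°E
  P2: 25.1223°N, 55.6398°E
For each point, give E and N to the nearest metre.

UTM zone 40N: λ₀ = 57°, k₀ = 0.9996.
P1 (25.1210°, 55.2553°) → (324098.134, 2779483.217) m.
P2 (25.1223°, 55.6398°) → (362870.496, 2779181.104) m.

P1: E 324098 m, N 2779483 m; P2: E 362870 m, N 2779181 m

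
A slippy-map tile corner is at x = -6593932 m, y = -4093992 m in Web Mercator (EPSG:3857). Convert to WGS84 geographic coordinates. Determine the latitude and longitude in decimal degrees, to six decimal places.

R = 6378137 m. λ = x/R = -59.23429898°.
φ = 2·arctan(exp(y/R)) − 90° = 2·arctan(0.52630) − 90° = -34.48410340°.

lat -34.484103°, lon -59.234299°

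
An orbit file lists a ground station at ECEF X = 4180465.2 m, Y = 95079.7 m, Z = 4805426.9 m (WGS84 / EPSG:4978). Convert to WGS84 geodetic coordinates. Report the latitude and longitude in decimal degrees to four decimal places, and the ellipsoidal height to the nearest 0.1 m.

λ = atan2(Y, X) = 1.30289961°; p = √(X²+Y²) = 4181546.3 m.
Bowring's method on WGS84 (a = 6378137 m, b = 6356752.314 m) gives φ = 49.16149983°, h = 4102.875 m.

lat 49.1615°, lon 1.3029°, h 4102.9 m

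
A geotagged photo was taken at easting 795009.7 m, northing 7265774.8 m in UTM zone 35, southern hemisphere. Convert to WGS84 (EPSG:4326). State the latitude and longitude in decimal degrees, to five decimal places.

lat -24.69420°, lon 29.91550°

Zone 35S: λ₀ = 27°, k₀ = 0.9996, false easting 500000 m, false northing 10000000 m.
Meridian distance M = (N − FN)/k₀ = -2735319.3 m.
Inverse transverse Mercator on WGS84 gives φ = -24.69420006°, λ = 29.91550005°.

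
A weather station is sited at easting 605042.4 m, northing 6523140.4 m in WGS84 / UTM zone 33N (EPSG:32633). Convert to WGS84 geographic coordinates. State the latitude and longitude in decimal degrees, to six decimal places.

lat 58.835300°, lon 16.819801°

Zone 33N: λ₀ = 15°, k₀ = 0.9996, false easting 500000 m.
Meridian distance M = (N − FN)/k₀ = 6525750.7 m.
Inverse transverse Mercator on WGS84 gives φ = 58.83529992°, λ = 16.81980055°.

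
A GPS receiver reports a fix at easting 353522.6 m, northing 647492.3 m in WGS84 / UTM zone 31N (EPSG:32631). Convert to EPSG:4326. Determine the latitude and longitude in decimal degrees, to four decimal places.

Zone 31N: λ₀ = 3°, k₀ = 0.9996, false easting 500000 m.
Meridian distance M = (N − FN)/k₀ = 647751.4 m.
Inverse transverse Mercator on WGS84 gives φ = 5.85630012°, λ = 1.67690044°.

lat 5.8563°, lon 1.6769°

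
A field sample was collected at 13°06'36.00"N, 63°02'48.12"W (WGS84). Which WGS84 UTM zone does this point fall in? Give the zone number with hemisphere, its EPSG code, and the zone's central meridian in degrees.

UTM zone = ⌊(λ + 180)/6⌋ + 1; -63.0467° ∈ [-66°, -60°) → zone 20.
Hemisphere: N (φ ≥ 0).
Central meridian λ₀ = 6×20 − 183 = -63°.
EPSG code: 32620.

Zone 20N (EPSG:32620), central meridian -63°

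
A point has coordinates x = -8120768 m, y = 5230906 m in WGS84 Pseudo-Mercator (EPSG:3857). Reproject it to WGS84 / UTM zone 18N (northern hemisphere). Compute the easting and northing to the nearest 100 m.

Web Mercator inverse (R = 6378137 m) → φ = 42.46510134°, λ = -72.95010013°.
UTM 18N forward: E = 668529.219 m, N = 4703453.851 m.

E 668500 m, N 4703500 m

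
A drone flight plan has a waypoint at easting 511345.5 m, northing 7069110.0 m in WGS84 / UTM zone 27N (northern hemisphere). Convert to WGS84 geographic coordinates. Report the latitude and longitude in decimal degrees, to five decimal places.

lat 63.74940°, lon -20.77010°

Zone 27N: λ₀ = -21°, k₀ = 0.9996, false easting 500000 m.
Meridian distance M = (N − FN)/k₀ = 7071938.8 m.
Inverse transverse Mercator on WGS84 gives φ = 63.74939985°, λ = -20.77009978°.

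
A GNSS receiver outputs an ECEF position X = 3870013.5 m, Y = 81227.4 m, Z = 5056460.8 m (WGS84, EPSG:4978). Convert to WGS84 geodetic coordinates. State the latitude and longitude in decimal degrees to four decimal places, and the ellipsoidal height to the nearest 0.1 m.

lat 52.7504°, lon 1.2024°, h 3369.2 m

λ = atan2(Y, X) = 1.20239993°; p = √(X²+Y²) = 3870865.8 m.
Bowring's method on WGS84 (a = 6378137 m, b = 6356752.314 m) gives φ = 52.75039984°, h = 3369.154 m.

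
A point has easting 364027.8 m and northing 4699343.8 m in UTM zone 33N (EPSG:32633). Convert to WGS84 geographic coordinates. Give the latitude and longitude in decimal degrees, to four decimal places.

Zone 33N: λ₀ = 15°, k₀ = 0.9996, false easting 500000 m.
Meridian distance M = (N − FN)/k₀ = 4701224.3 m.
Inverse transverse Mercator on WGS84 gives φ = 42.43449973°, λ = 13.34690041°.

lat 42.4345°, lon 13.3469°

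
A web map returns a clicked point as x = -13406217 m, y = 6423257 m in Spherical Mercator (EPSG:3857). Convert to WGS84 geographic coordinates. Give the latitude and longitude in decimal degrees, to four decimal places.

lat 49.8669°, lon -120.4301°

R = 6378137 m. λ = x/R = -120.43009633°.
φ = 2·arctan(exp(y/R)) − 90° = 2·arctan(2.73758) − 90° = 49.86689946°.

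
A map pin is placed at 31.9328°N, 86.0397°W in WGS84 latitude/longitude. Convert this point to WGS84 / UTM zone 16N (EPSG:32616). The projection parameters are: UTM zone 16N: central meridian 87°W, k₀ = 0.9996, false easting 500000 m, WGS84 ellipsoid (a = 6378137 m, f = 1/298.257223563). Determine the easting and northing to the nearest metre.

Zone 16 central meridian λ₀ = 6×16 − 183 = -87°; Δλ = +0.9603°.
Transverse Mercator on WGS84 with k₀ = 0.9996 gives E = 590773.448 m, N = 3533389.495 m.

E 590773 m, N 3533389 m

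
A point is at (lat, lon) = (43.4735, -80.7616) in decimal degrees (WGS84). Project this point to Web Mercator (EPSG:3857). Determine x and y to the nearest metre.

Web Mercator is spherical with R = a = 6378137 m.
x = R·λ = 6378137 × -1.409555829 = -8990340.188 m.
y = R·ln tan(π/4 + φ/2) = 6378137 × 0.844184336 = 5384323.346 m.

x -8990340 m, y 5384323 m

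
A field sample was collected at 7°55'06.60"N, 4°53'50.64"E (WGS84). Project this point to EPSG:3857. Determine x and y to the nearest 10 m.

Web Mercator is spherical with R = a = 6378137 m.
x = R·λ = 6378137 × 0.085475755 = 545176.074 m.
y = R·ln tan(π/4 + φ/2) = 6378137 × 0.138645966 = 884302.964 m.

x 545180 m, y 884300 m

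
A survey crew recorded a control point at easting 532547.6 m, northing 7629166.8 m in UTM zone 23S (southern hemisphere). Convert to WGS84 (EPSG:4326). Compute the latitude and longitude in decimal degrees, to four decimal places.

Zone 23S: λ₀ = -45°, k₀ = 0.9996, false easting 500000 m, false northing 10000000 m.
Meridian distance M = (N − FN)/k₀ = -2371781.9 m.
Inverse transverse Mercator on WGS84 gives φ = -21.43959957°, λ = -44.68590022°.

lat -21.4396°, lon -44.6859°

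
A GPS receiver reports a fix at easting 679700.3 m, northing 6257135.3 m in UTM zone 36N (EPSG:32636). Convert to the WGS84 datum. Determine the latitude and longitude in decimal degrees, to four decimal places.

Zone 36N: λ₀ = 33°, k₀ = 0.9996, false easting 500000 m.
Meridian distance M = (N − FN)/k₀ = 6259639.2 m.
Inverse transverse Mercator on WGS84 gives φ = 56.42450045°, λ = 35.91379973°.

lat 56.4245°, lon 35.9138°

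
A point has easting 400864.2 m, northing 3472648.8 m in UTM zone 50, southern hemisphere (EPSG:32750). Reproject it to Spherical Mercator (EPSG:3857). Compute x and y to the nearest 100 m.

Unproject from UTM 50S (λ₀ = 117°) → φ = -58.87450042°, λ = 115.28060001°.
Web Mercator (R = 6378137 m): x = 12832977.692 m, y = -8153310.911 m.

x 12833000 m, y -8153300 m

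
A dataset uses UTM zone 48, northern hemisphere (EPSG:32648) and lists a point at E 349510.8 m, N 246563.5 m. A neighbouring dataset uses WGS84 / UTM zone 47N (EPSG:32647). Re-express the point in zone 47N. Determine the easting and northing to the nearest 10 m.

UTM 48N → geographic: φ = 2.23010025°, λ = 103.64669965°.
UTM 47N (λ₀ = 99°) forward: E = 1017241.747 m, N = 247311.862 m.

E 1017240 m, N 247310 m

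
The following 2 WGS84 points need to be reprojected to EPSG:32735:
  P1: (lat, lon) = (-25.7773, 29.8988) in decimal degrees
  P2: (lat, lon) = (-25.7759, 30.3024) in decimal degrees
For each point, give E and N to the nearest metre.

UTM zone 35S: λ₀ = 27°, k₀ = 0.9996.
P1 (-25.7773°, 29.8988°) → (790727.596, 7145778.314) m.
P2 (-25.7759°, 30.3024°) → (831235.855, 7144979.351) m.

P1: E 790728 m, N 7145778 m; P2: E 831236 m, N 7144979 m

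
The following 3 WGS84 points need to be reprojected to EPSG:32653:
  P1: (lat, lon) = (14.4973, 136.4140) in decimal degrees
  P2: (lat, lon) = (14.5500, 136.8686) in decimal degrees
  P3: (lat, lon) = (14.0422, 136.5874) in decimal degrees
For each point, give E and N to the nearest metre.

P1: E 652378 m, N 1603197 m; P2: E 701334 m, N 1609380 m; P3: E 671413 m, N 1552970 m

UTM zone 53N: λ₀ = 135°, k₀ = 0.9996.
P1 (14.4973°, 136.4140°) → (652378.499, 1603197.122) m.
P2 (14.5500°, 136.8686°) → (701333.806, 1609379.972) m.
P3 (14.0422°, 136.5874°) → (671412.712, 1552969.680) m.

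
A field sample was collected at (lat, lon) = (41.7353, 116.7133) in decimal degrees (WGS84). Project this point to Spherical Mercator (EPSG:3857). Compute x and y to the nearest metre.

Web Mercator is spherical with R = a = 6378137 m.
x = R·λ = 6378137 × 2.037031366 = 12992465.125 m.
y = R·ln tan(π/4 + φ/2) = 6378137 × 0.802963431 = 5121410.768 m.

x 12992465 m, y 5121411 m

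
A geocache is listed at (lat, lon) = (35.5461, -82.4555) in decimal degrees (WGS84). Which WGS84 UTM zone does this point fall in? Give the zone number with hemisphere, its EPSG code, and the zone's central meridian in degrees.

UTM zone = ⌊(λ + 180)/6⌋ + 1; -82.4555° ∈ [-84°, -78°) → zone 17.
Hemisphere: N (φ ≥ 0).
Central meridian λ₀ = 6×17 − 183 = -81°.
EPSG code: 32617.

Zone 17N (EPSG:32617), central meridian -81°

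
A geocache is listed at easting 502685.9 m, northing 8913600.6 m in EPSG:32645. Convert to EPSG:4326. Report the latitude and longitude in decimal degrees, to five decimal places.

lat 80.28680°, lon 87.14260°

Zone 45N: λ₀ = 87°, k₀ = 0.9996, false easting 500000 m.
Meridian distance M = (N − FN)/k₀ = 8917167.5 m.
Inverse transverse Mercator on WGS84 gives φ = 80.28679959°, λ = 87.14259964°.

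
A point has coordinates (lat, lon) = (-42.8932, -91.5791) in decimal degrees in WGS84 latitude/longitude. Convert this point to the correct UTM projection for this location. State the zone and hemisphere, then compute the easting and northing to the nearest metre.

Zone 15S: E 616016 m, N 5250066 m

Longitude -91.5791° lies in the 6° band [-96°, -90°), giving zone 15; latitude is south of the equator, so 15S.
Zone 15 central meridian λ₀ = 6×15 − 183 = -93°; Δλ = +1.4209°.
Transverse Mercator on WGS84 with k₀ = 0.9996 gives E = 616016.499 m, N = 5250065.808 m.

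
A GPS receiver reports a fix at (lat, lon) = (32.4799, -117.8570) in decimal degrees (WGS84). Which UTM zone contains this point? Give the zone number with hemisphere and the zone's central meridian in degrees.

UTM zone = ⌊(λ + 180)/6⌋ + 1; -117.8570° ∈ [-120°, -114°) → zone 11.
Hemisphere: N (φ ≥ 0).
Central meridian λ₀ = 6×11 − 183 = -117°.

Zone 11N, central meridian -117°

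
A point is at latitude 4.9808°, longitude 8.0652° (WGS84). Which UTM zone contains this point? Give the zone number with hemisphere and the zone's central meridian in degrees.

Zone 32N, central meridian 9°

UTM zone = ⌊(λ + 180)/6⌋ + 1; 8.0652° ∈ [6°, 12°) → zone 32.
Hemisphere: N (φ ≥ 0).
Central meridian λ₀ = 6×32 − 183 = 9°.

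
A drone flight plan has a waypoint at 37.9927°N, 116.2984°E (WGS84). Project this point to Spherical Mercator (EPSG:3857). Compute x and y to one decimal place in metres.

Web Mercator is spherical with R = a = 6378137 m.
x = R·λ = 6378137 × 2.029789995 = 12946278.668 m.
y = R·ln tan(π/4 + φ/2) = 6378137 × 0.717826321 = 4578394.619 m.

x 12946278.7 m, y 4578394.6 m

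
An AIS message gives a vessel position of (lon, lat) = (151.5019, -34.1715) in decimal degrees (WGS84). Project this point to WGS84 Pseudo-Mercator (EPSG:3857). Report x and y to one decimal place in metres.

Web Mercator is spherical with R = a = 6378137 m.
x = R·λ = 6378137 × 2.644206978 = 16865114.362 m.
y = R·ln tan(π/4 + φ/2) = 6378137 × -0.635272274 = -4051853.598 m.

x 16865114.4 m, y -4051853.6 m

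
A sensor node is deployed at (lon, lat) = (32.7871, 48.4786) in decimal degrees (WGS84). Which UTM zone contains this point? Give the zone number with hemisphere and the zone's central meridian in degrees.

Zone 36N, central meridian 33°

UTM zone = ⌊(λ + 180)/6⌋ + 1; 32.7871° ∈ [30°, 36°) → zone 36.
Hemisphere: N (φ ≥ 0).
Central meridian λ₀ = 6×36 − 183 = 33°.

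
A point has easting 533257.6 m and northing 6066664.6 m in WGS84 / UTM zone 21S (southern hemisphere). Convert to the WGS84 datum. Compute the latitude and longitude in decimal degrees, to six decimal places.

lat -35.543100°, lon -56.633100°

Zone 21S: λ₀ = -57°, k₀ = 0.9996, false easting 500000 m, false northing 10000000 m.
Meridian distance M = (N − FN)/k₀ = -3934909.4 m.
Inverse transverse Mercator on WGS84 gives φ = -35.54310003°, λ = -56.63309987°.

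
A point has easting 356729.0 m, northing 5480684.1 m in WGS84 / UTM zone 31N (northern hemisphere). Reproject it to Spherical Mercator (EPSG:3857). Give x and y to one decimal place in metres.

x 113857.6 m, y 6353602.7 m

Unproject from UTM 31N (λ₀ = 3°) → φ = 49.46189990°, λ = 1.02280006°.
Web Mercator (R = 6378137 m): x = 113857.582 m, y = 6353602.684 m.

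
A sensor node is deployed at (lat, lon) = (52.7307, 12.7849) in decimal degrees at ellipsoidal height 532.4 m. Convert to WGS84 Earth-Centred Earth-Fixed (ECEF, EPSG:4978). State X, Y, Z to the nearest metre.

X 3774925 m, Y 856596 m, Z 5052875 m

WGS84: a = 6378137 m, e² = 0.006694380; N(φ) = a/√(1−e²sin²φ) = 6391700.243 m.
X = (N+h)·cosφ·cosλ = 3774925.406 m; Y = (N+h)·cosφ·sinλ = 856595.859 m; Z = (N(1−e²)+h)·sinφ = 5052875.387 m.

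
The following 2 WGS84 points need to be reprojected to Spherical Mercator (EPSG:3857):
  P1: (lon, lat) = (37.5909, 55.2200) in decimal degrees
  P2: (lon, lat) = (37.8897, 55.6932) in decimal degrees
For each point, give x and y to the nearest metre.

P1: x 4184600 m, y 7404681 m; P2: x 4217862 m, y 7497581 m

Web Mercator: x = R·λ, y = R·ln tan(π/4+φ/2), R = 6378137 m.
P1 (55.2200°, 37.5909°) → (4184599.846, 7404681.233) m.
P2 (55.6932°, 37.8897°) → (4217862.110, 7497581.316) m.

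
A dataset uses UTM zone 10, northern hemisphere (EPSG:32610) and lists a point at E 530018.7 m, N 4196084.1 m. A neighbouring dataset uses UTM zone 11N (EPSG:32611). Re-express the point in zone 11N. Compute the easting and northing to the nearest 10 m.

UTM 10N → geographic: φ = 37.91180010°, λ = -122.65850006°.
UTM 11N (λ₀ = -117°) forward: E = 2405.127 m, N = 4211154.615 m.

E 2410 m, N 4211150 m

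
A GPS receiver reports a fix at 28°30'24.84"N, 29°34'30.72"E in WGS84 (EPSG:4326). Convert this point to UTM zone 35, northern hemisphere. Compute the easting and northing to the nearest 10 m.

Zone 35 central meridian λ₀ = 6×35 − 183 = 27°; Δλ = +2.5752°.
Transverse Mercator on WGS84 with k₀ = 0.9996 gives E = 752051.962 m, N = 3156060.914 m.

E 752050 m, N 3156060 m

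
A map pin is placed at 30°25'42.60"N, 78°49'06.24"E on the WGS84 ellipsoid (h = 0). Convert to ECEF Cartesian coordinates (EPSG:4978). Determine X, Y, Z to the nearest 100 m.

WGS84: a = 6378137 m, e² = 0.006694380; N(φ) = a/√(1−e²sin²φ) = 6383620.135 m.
X = (N+h)·cosφ·cosλ = 1067400.202 m; Y = (N+h)·cosφ·sinλ = 5399865.652 m; Z = (N(1−e²)+h)·sinφ = 3211422.324 m.

X 1067400 m, Y 5399900 m, Z 3211400 m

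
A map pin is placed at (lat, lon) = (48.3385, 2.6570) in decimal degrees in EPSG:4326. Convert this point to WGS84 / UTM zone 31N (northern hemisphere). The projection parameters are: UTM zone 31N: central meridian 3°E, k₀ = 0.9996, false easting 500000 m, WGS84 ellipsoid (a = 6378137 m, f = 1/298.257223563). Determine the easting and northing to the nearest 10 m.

E 474580 m, N 5353980 m

Zone 31 central meridian λ₀ = 6×31 − 183 = 3°; Δλ = -0.3430°.
Transverse Mercator on WGS84 with k₀ = 0.9996 gives E = 474581.586 m, N = 5353981.048 m.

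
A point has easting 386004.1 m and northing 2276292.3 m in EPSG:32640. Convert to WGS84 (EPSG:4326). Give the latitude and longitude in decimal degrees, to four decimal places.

lat 20.5822°, lon 55.9062°

Zone 40N: λ₀ = 57°, k₀ = 0.9996, false easting 500000 m.
Meridian distance M = (N − FN)/k₀ = 2277203.2 m.
Inverse transverse Mercator on WGS84 gives φ = 20.58220041°, λ = 55.90620008°.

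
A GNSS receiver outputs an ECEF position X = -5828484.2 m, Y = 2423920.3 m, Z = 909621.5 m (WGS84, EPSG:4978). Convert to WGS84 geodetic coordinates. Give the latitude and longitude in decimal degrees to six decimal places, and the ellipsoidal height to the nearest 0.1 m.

λ = atan2(Y, X) = 157.41879989°; p = √(X²+Y²) = 6312417.7 m.
Bowring's method on WGS84 (a = 6378137 m, b = 6356752.314 m) gives φ = 8.25440000°, h = -80.449 m.

lat 8.254400°, lon 157.418800°, h -80.4 m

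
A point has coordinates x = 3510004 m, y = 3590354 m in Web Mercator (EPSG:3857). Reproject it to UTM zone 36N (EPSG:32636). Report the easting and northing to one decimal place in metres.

Web Mercator inverse (R = 6378137 m) → φ = 30.67299700°, λ = 31.53090241°.
UTM 36N forward: E = 359267.294 m, N = 3394283.239 m.

E 359267.3 m, N 3394283.2 m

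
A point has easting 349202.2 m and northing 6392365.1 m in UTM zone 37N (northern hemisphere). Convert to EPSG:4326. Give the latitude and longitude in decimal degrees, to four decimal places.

Zone 37N: λ₀ = 39°, k₀ = 0.9996, false easting 500000 m.
Meridian distance M = (N − FN)/k₀ = 6394923.1 m.
Inverse transverse Mercator on WGS84 gives φ = 57.64829956°, λ = 36.47320059°.

lat 57.6483°, lon 36.4732°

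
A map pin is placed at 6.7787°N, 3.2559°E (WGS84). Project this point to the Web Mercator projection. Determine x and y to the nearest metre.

Web Mercator is spherical with R = a = 6378137 m.
x = R·λ = 6378137 × 0.056826175 = 362445.130 m.
y = R·ln tan(π/4 + φ/2) = 6378137 × 0.118587611 = 756368.028 m.

x 362445 m, y 756368 m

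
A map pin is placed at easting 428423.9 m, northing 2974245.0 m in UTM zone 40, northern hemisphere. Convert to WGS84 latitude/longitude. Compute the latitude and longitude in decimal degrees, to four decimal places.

lat 26.8881°, lon 56.2793°

Zone 40N: λ₀ = 57°, k₀ = 0.9996, false easting 500000 m.
Meridian distance M = (N − FN)/k₀ = 2975435.2 m.
Inverse transverse Mercator on WGS84 gives φ = 26.88810019°, λ = 56.27930050°.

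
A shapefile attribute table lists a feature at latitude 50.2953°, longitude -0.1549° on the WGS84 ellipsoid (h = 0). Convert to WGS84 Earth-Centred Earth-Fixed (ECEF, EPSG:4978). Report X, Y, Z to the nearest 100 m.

WGS84: a = 6378137 m, e² = 0.006694380; N(φ) = a/√(1−e²sin²φ) = 6390810.947 m.
X = (N+h)·cosφ·cosλ = 4082632.778 m; Y = (N+h)·cosφ·sinλ = -11037.486 m; Z = (N(1−e²)+h)·sinφ = 4883837.606 m.

X 4082600 m, Y -11000 m, Z 4883800 m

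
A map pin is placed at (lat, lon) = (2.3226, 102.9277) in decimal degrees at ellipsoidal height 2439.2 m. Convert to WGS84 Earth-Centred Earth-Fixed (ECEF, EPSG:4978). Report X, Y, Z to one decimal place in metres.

WGS84: a = 6378137 m, e² = 0.006694380; N(φ) = a/√(1−e²sin²φ) = 6378172.063 m.
X = (N+h)·cosφ·cosλ = -1426306.237 m; Y = (N+h)·cosφ·sinλ = 6213773.968 m; Z = (N(1−e²)+h)·sinφ = 256849.745 m.

X -1426306.2 m, Y 6213774.0 m, Z 256849.7 m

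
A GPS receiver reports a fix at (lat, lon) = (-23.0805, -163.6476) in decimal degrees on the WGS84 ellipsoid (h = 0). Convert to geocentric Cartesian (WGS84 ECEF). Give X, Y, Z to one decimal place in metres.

X -5633142.4 m, Y -1652839.9 m, Z -2484923.1 m

WGS84: a = 6378137 m, e² = 0.006694380; N(φ) = a/√(1−e²sin²φ) = 6381420.484 m.
X = (N+h)·cosφ·cosλ = -5633142.411 m; Y = (N+h)·cosφ·sinλ = -1652839.9498 m; Z = (N(1−e²)+h)·sinφ = -2484923.124 m.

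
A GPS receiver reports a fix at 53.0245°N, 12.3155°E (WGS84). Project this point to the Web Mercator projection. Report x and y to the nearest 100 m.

Web Mercator is spherical with R = a = 6378137 m.
x = R·λ = 6378137 × 0.214946024 = 1370955.189 m.
y = R·ln tan(π/4 + φ/2) = 6378137 × 1.095544207 = 6987531.044 m.

x 1371000 m, y 6987500 m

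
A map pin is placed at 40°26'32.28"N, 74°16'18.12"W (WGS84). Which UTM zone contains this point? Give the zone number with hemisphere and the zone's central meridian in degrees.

UTM zone = ⌊(λ + 180)/6⌋ + 1; -74.2717° ∈ [-78°, -72°) → zone 18.
Hemisphere: N (φ ≥ 0).
Central meridian λ₀ = 6×18 − 183 = -75°.

Zone 18N, central meridian -75°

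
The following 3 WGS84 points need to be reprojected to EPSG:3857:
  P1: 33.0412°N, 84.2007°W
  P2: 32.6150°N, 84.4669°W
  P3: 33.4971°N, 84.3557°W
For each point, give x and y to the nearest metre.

P1: x -9373179 m, y 3900774 m; P2: x -9402812 m, y 3844312 m; P3: x -9390434 m, y 3961473 m

Web Mercator: x = R·λ, y = R·ln tan(π/4+φ/2), R = 6378137 m.
P1 (33.0412°, -84.2007°) → (-9373179.048, 3900773.852) m.
P2 (32.6150°, -84.4669°) → (-9402812.297, 3844312.445) m.
P3 (33.4971°, -84.3557°) → (-9390433.570, 3961473.089) m.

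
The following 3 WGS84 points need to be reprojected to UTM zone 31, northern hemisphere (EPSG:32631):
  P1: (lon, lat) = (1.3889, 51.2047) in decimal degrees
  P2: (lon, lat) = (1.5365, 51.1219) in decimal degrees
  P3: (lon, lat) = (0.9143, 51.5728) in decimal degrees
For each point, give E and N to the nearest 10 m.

P1: E 387450 m, N 5673820 m; P2: E 397580 m, N 5664400 m; P3: E 355460 m, N 5715590 m

UTM zone 31N: λ₀ = 3°, k₀ = 0.9996.
P1 (51.2047°, 1.3889°) → (387451.100, 5673822.139) m.
P2 (51.1219°, 1.5365°) → (397578.467, 5664399.182) m.
P3 (51.5728°, 0.9143°) → (355463.854, 5715586.860) m.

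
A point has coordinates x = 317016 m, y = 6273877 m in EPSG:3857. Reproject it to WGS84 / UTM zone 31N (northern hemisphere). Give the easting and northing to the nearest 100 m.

Web Mercator inverse (R = 6378137 m) → φ = 48.99419816°, λ = 2.84780318°.
UTM 31N forward: E = 488866.649 m, N = 5426821.977 m.

E 488900 m, N 5426800 m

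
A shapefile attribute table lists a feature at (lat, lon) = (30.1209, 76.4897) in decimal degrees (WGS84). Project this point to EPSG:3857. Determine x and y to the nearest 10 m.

Web Mercator is spherical with R = a = 6378137 m.
x = R·λ = 6378137 × 1.334997109 = 8514794.455 m.
y = R·ln tan(π/4 + φ/2) = 6378137 × 0.551744169 = 3519099.897 m.

x 8514790 m, y 3519100 m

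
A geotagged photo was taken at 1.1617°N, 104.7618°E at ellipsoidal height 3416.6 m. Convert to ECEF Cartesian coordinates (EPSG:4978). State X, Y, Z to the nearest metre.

WGS84: a = 6378137 m, e² = 0.006694380; N(φ) = a/√(1−e²sin²φ) = 6378145.775 m.
X = (N+h)·cosφ·cosλ = -1625694.928 m; Y = (N+h)·cosφ·sinλ = 6169660.854 m; Z = (N(1−e²)+h)·sinφ = 128514.780 m.

X -1625695 m, Y 6169661 m, Z 128515 m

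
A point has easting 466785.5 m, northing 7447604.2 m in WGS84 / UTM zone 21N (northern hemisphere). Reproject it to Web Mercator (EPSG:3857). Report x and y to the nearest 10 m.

x -6430520 m, y 10197120 m

Unproject from UTM 21N (λ₀ = -57°) → φ = 67.14369999°, λ = -57.76629935°.
Web Mercator (R = 6378137 m): x = -6430515.029 m, y = 10197120.390 m.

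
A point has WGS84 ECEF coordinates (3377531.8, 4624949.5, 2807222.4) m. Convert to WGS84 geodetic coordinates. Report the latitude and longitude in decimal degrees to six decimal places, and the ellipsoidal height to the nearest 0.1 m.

λ = atan2(Y, X) = 53.85990027°; p = √(X²+Y²) = 5726943.2 m.
Bowring's method on WGS84 (a = 6378137 m, b = 6356752.314 m) gives φ = 26.26540025°, h = 3982.849 m.

lat 26.265400°, lon 53.859900°, h 3982.8 m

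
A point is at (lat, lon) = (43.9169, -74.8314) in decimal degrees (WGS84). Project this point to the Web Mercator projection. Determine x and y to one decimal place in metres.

x -8330193.3 m, y 5452591.3 m

Web Mercator is spherical with R = a = 6378137 m.
x = R·λ = 6378137 × -1.306054314 = -8330193.343 m.
y = R·ln tan(π/4 + φ/2) = 6378137 × 0.854887761 = 5452591.260 m.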